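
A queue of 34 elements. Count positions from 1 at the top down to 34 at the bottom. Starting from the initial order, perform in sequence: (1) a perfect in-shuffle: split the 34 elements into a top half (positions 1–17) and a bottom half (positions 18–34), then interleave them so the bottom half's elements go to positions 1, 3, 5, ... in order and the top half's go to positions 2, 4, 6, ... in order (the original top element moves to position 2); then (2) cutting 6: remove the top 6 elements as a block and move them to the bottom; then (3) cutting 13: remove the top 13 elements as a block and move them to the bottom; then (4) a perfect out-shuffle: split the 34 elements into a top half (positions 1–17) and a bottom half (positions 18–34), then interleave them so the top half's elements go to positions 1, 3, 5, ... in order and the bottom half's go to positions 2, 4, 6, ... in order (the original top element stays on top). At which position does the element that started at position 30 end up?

Track the element from position 30 forward through each operation:
  after op 1 (in-shuffle): 30 → 25
  after op 2 (cut 6): 25 → 19
  after op 3 (cut 13): 19 → 6
  after op 4 (out-shuffle): 6 → 11

11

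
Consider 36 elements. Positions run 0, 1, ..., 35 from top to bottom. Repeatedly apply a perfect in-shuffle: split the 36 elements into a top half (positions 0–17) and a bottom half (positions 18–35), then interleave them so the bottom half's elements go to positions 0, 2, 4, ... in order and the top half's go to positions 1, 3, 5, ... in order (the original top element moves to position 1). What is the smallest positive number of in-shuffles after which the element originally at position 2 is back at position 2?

Follow position 2 under repeated in-shuffles:
2 → 5 → 11 → 23 → 10 → 21 → 6 → 13 → ... → 2 (length 36)
It first returns after 36 in-shuffles.

36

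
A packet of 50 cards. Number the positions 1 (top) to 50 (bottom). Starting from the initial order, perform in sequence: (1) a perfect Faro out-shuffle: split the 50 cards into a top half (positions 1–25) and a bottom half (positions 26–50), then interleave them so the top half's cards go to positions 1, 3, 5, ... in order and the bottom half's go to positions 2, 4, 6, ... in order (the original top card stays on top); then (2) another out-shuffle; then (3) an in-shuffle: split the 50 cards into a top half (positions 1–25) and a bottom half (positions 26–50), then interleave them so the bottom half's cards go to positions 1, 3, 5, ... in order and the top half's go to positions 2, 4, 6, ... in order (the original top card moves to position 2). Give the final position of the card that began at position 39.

12

Track the card from position 39 forward through each operation:
  after op 1 (out-shuffle): 39 → 28
  after op 2 (out-shuffle): 28 → 6
  after op 3 (in-shuffle): 6 → 12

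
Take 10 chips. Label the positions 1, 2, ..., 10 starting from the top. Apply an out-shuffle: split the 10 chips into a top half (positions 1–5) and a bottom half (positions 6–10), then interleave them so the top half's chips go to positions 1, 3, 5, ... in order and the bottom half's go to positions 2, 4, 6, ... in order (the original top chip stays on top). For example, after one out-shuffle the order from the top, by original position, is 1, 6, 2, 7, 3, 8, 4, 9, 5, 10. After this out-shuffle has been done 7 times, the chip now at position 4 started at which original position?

Work backwards from position 4, undoing one out-shuffle at a time:
4 ← 7 ← 4 ← 7 ← 4 ← 7 ← 4 ← 7
So the chip now at position 4 started at position 7.

7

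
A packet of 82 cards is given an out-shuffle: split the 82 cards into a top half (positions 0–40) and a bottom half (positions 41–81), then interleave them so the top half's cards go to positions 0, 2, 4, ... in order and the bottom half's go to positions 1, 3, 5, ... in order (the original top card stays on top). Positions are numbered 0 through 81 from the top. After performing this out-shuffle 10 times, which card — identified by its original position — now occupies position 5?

11

Work backwards from position 5, undoing one out-shuffle at a time:
5 ← 43 ← 62 ← 31 ← 56 ← 28 ← 14 ← 7 ← 44 ← 22 ← 11
So the card now at position 5 started at position 11.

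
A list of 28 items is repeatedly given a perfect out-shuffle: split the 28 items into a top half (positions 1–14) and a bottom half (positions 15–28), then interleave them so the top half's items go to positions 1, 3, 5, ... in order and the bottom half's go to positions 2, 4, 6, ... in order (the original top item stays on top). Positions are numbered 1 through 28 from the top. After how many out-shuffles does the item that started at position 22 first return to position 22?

6

Follow position 22 under repeated out-shuffles:
22 → 16 → 4 → 7 → 13 → 25 → 22
It first returns after 6 out-shuffles.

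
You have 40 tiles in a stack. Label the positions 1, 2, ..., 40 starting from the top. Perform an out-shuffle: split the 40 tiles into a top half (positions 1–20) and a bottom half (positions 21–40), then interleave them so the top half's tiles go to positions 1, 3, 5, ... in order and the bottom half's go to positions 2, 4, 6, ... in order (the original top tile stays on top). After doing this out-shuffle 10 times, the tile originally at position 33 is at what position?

9

Track the tile's position through each out-shuffle:
33 → 26 → 12 → 23 → 6 → 11 → 21 → 2 → 3 → 5 → 9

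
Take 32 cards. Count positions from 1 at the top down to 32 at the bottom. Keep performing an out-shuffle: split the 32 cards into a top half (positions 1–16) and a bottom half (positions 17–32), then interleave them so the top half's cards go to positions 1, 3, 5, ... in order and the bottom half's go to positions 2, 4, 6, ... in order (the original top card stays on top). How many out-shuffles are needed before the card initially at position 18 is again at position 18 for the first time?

Follow position 18 under repeated out-shuffles:
18 → 4 → 7 → 13 → 25 → 18
It first returns after 5 out-shuffles.

5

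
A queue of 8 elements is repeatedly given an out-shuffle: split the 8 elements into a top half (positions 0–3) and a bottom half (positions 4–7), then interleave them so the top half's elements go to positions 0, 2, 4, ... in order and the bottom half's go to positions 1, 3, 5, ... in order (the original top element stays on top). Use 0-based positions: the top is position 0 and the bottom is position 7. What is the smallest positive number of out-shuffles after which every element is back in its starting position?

The out-shuffle permutes the 8 positions with cycle lengths [1, 1, 3, 3].
Every element is home exactly when every cycle has completed a whole number of laps, i.e. after lcm(1, 3) = 3 out-shuffles.

3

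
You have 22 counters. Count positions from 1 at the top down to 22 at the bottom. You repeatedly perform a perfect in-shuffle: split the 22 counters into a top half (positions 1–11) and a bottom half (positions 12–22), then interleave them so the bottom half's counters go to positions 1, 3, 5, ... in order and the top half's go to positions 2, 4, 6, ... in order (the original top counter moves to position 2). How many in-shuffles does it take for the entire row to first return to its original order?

11

The in-shuffle permutes the 22 positions with cycle lengths [11, 11].
Every counter is home exactly when every cycle has completed a whole number of laps, i.e. after lcm(11) = 11 in-shuffles.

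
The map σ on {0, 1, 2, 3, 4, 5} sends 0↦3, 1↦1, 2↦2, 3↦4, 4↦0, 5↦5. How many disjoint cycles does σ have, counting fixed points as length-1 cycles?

Cycle decomposition: (0 3 4) (1) (2) (5).
4 cycles.

4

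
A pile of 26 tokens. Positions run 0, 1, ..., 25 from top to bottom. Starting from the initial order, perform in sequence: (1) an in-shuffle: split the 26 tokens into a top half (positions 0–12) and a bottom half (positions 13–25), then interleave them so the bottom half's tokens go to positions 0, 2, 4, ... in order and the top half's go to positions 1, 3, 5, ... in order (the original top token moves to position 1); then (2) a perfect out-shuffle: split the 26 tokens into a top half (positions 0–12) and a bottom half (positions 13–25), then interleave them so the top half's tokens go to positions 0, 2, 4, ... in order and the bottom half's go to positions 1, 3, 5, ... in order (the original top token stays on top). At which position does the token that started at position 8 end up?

Track the token from position 8 forward through each operation:
  after op 1 (in-shuffle): 8 → 17
  after op 2 (out-shuffle): 17 → 9

9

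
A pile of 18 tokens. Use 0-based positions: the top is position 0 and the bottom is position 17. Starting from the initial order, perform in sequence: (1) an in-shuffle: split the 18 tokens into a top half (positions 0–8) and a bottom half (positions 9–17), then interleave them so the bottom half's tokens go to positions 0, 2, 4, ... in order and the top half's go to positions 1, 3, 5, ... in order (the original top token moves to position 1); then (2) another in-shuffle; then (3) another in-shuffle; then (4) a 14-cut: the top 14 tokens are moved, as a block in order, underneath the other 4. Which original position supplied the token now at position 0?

8

Undo the operations in reverse order, starting from position 0:
  undo op 4 (cut 14): 0 ← 14
  undo op 3 (in-shuffle, from bottom half): 14 ← 16
  undo op 2 (in-shuffle, from bottom half): 16 ← 17
  undo op 1 (in-shuffle, from top half): 17 ← 8
So the token at position 0 came from original position 8.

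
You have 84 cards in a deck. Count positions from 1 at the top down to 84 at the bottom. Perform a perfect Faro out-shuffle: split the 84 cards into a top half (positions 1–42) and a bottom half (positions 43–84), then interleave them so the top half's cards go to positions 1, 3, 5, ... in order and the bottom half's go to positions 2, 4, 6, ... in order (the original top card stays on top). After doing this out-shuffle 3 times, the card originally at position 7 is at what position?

49

Track the card's position through each out-shuffle:
7 → 13 → 25 → 49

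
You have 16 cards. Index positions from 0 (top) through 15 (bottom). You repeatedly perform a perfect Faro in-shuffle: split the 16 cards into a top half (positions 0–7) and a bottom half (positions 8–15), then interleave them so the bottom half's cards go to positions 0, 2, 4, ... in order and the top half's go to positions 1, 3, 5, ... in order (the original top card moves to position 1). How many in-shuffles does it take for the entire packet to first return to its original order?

The in-shuffle permutes the 16 positions with cycle lengths [8, 8].
Every card is home exactly when every cycle has completed a whole number of laps, i.e. after lcm(8) = 8 in-shuffles.

8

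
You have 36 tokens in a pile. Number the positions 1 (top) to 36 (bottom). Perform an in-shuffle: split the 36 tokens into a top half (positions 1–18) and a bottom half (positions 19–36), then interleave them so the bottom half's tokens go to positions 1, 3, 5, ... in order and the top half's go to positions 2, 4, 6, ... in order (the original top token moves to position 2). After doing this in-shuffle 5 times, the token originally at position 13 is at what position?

Track the token's position through each in-shuffle:
13 → 26 → 15 → 30 → 23 → 9

9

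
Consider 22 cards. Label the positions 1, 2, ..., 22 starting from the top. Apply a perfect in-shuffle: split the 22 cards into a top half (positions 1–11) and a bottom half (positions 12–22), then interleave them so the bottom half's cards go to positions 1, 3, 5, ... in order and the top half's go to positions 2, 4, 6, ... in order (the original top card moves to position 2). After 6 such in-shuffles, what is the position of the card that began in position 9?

Track the card's position through each in-shuffle:
9 → 18 → 13 → 3 → 6 → 12 → 1

1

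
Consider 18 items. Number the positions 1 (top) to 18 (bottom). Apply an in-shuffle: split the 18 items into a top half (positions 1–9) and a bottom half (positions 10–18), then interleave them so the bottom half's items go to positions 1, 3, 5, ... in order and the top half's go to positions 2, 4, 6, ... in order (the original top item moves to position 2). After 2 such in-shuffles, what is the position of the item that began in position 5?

Track the item's position through each in-shuffle:
5 → 10 → 1

1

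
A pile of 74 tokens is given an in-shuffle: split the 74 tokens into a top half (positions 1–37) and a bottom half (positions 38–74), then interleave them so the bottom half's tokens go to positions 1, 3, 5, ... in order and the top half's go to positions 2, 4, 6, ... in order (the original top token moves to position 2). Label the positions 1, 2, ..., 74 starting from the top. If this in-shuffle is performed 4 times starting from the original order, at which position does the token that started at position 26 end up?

41

Track the token's position through each in-shuffle:
26 → 52 → 29 → 58 → 41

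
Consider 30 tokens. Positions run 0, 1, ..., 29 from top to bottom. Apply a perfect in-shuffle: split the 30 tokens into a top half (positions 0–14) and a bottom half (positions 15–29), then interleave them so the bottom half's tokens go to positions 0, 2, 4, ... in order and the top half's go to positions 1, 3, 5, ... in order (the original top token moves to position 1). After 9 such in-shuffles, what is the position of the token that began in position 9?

4

Track the token's position through each in-shuffle:
9 → 19 → 8 → 17 → 4 → 9 → 19 → 8 → 17 → 4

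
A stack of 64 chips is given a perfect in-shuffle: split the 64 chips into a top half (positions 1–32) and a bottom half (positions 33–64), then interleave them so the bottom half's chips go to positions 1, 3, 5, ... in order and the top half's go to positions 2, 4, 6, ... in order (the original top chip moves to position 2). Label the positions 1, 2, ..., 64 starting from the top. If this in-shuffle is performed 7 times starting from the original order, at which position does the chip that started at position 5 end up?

55

Track the chip's position through each in-shuffle:
5 → 10 → 20 → 40 → 15 → 30 → 60 → 55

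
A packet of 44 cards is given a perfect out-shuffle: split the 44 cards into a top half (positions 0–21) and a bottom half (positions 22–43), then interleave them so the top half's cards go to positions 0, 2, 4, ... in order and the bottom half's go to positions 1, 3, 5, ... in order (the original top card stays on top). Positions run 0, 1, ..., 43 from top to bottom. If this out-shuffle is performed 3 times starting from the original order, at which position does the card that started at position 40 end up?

19

Track the card's position through each out-shuffle:
40 → 37 → 31 → 19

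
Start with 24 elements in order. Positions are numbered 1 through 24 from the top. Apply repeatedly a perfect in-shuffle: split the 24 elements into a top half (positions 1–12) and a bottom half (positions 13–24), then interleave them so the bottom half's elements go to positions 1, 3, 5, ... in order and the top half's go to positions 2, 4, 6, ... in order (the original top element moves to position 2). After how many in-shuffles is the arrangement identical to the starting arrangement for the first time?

20

The in-shuffle permutes the 24 positions with cycle lengths [4, 20].
Every element is home exactly when every cycle has completed a whole number of laps, i.e. after lcm(4, 20) = 20 in-shuffles.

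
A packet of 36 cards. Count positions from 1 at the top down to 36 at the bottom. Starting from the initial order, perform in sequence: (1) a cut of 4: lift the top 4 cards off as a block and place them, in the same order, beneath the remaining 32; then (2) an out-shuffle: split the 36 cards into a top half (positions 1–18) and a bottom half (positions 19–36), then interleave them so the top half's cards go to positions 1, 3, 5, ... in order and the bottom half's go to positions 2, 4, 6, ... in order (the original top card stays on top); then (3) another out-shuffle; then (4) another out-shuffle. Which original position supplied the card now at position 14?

Undo the operations in reverse order, starting from position 14:
  undo op 4 (out-shuffle, from bottom half): 14 ← 25
  undo op 3 (out-shuffle, from top half): 25 ← 13
  undo op 2 (out-shuffle, from top half): 13 ← 7
  undo op 1 (cut 4): 7 ← 11
So the card at position 14 came from original position 11.

11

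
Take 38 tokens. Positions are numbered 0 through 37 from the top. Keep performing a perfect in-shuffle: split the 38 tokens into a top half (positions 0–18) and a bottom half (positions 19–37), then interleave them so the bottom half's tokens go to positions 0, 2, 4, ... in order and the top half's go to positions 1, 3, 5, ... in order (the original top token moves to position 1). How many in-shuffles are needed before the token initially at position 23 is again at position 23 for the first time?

12

Follow position 23 under repeated in-shuffles:
23 → 8 → 17 → 35 → 32 → 26 → 14 → 29 → 20 → 2 → 5 → 11 → 23
It first returns after 12 in-shuffles.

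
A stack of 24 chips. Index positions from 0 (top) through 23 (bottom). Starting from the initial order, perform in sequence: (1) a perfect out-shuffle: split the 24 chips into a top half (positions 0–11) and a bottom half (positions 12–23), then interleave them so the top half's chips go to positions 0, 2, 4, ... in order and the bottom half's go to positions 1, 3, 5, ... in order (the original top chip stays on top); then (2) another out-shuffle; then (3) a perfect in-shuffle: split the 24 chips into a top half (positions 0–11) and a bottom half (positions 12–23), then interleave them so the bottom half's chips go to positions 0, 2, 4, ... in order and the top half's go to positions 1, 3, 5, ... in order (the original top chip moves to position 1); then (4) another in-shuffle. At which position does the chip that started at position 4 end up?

Track the chip from position 4 forward through each operation:
  after op 1 (out-shuffle): 4 → 8
  after op 2 (out-shuffle): 8 → 16
  after op 3 (in-shuffle): 16 → 8
  after op 4 (in-shuffle): 8 → 17

17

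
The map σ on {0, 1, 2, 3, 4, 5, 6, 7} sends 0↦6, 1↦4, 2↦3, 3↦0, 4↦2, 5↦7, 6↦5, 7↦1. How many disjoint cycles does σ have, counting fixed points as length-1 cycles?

Cycle decomposition: (0 6 5 7 1 4 2 3).
1 cycle.

1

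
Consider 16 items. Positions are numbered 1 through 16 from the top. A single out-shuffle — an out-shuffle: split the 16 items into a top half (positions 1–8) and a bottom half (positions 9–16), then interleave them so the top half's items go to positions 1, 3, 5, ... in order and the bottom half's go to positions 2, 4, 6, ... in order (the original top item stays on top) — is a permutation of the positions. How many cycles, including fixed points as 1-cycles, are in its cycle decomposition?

Trace each unvisited position around until it returns:
(1) (2 3 5 9) (4 7 13 10) (6 11) (8 15 14 12) (16)
6 cycles in total.

6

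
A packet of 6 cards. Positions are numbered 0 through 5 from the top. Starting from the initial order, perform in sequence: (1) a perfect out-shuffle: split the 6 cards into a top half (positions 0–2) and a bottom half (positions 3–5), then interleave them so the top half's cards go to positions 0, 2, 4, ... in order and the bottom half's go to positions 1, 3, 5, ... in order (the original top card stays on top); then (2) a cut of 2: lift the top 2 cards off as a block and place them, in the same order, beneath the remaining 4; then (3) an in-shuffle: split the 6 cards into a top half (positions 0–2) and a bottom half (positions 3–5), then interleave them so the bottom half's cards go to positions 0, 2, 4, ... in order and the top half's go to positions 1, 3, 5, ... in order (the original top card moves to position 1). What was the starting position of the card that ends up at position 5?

Undo the operations in reverse order, starting from position 5:
  undo op 3 (in-shuffle, from top half): 5 ← 2
  undo op 2 (cut 2): 2 ← 4
  undo op 1 (out-shuffle, from top half): 4 ← 2
So the card at position 5 came from original position 2.

2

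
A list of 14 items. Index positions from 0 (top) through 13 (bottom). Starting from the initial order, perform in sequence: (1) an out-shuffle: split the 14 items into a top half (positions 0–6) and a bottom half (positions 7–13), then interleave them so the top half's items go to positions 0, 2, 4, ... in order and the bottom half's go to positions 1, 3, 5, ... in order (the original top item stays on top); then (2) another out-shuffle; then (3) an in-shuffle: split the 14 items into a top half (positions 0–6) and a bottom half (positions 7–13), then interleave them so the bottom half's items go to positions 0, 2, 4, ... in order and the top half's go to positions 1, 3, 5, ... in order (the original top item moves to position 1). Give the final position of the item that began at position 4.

7

Track the item from position 4 forward through each operation:
  after op 1 (out-shuffle): 4 → 8
  after op 2 (out-shuffle): 8 → 3
  after op 3 (in-shuffle): 3 → 7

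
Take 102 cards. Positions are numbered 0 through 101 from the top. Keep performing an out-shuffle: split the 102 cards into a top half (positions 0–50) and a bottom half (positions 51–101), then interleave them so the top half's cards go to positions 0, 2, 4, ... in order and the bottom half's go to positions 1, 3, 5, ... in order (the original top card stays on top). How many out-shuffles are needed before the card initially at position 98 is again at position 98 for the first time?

100

Follow position 98 under repeated out-shuffles:
98 → 95 → 89 → 77 → 53 → 5 → 10 → 20 → ... → 98 (length 100)
It first returns after 100 out-shuffles.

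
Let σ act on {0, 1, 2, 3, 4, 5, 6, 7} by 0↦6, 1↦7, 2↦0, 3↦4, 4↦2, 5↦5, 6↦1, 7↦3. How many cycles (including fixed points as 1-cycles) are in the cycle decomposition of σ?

2

Cycle decomposition: (0 6 1 7 3 4 2) (5).
2 cycles.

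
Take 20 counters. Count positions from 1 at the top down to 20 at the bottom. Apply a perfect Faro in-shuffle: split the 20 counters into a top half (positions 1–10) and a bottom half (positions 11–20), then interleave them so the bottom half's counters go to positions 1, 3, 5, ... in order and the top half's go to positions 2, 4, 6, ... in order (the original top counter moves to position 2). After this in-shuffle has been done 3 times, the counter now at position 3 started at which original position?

3

Work backwards from position 3, undoing one in-shuffle at a time:
3 ← 12 ← 6 ← 3
So the counter now at position 3 started at position 3.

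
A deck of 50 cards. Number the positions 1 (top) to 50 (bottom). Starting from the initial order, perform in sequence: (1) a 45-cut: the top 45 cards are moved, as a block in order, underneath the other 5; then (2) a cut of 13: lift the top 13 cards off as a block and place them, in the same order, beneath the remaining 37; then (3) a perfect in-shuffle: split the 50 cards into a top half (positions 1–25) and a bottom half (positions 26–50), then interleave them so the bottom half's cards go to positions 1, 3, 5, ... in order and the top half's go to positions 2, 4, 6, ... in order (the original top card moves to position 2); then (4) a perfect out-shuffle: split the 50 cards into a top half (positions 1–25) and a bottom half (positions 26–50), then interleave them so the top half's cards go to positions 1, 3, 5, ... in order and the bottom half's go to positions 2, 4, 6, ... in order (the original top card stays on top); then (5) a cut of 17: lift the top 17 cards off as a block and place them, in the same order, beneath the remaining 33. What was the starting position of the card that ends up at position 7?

2

Undo the operations in reverse order, starting from position 7:
  undo op 5 (cut 17): 7 ← 24
  undo op 4 (out-shuffle, from bottom half): 24 ← 37
  undo op 3 (in-shuffle, from bottom half): 37 ← 44
  undo op 2 (cut 13): 44 ← 7
  undo op 1 (cut 45): 7 ← 2
So the card at position 7 came from original position 2.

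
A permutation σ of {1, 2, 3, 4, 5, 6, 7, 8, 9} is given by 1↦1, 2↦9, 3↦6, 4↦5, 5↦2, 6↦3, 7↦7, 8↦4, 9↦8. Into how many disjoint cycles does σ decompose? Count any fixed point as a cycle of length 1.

4

Cycle decomposition: (1) (2 9 8 4 5) (3 6) (7).
4 cycles.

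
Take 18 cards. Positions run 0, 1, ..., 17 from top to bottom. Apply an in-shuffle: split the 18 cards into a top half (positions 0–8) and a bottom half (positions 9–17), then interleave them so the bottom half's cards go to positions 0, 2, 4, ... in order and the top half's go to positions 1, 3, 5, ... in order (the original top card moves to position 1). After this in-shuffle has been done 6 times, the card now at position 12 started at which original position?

Work backwards from position 12, undoing one in-shuffle at a time:
12 ← 15 ← 7 ← 3 ← 1 ← 0 ← 9
So the card now at position 12 started at position 9.

9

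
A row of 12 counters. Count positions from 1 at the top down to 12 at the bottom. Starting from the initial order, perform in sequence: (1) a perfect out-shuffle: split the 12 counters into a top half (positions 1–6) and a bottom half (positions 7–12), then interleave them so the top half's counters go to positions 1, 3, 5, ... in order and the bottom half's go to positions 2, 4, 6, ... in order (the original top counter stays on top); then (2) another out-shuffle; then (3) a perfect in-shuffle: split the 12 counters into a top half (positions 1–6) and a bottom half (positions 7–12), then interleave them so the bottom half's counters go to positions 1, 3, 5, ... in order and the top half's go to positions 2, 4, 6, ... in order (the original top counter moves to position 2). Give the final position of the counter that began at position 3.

Track the counter from position 3 forward through each operation:
  after op 1 (out-shuffle): 3 → 5
  after op 2 (out-shuffle): 5 → 9
  after op 3 (in-shuffle): 9 → 5

5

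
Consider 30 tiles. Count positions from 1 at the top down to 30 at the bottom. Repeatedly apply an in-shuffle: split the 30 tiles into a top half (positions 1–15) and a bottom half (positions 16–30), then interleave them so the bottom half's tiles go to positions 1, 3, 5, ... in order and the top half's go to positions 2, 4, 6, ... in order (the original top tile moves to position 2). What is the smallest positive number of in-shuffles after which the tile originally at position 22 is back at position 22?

Follow position 22 under repeated in-shuffles:
22 → 13 → 26 → 21 → 11 → 22
It first returns after 5 in-shuffles.

5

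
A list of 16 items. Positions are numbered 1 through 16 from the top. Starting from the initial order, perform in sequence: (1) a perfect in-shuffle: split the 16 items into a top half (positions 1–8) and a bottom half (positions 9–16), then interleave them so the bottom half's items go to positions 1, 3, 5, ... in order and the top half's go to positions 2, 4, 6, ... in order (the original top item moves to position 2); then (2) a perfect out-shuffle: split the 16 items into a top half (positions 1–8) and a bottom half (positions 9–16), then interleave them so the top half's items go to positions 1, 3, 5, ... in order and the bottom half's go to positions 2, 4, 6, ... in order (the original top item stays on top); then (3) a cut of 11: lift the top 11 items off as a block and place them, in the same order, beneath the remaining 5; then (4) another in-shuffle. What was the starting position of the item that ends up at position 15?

Undo the operations in reverse order, starting from position 15:
  undo op 4 (in-shuffle, from bottom half): 15 ← 16
  undo op 3 (cut 11): 16 ← 11
  undo op 2 (out-shuffle, from top half): 11 ← 6
  undo op 1 (in-shuffle, from top half): 6 ← 3
So the item at position 15 came from original position 3.

3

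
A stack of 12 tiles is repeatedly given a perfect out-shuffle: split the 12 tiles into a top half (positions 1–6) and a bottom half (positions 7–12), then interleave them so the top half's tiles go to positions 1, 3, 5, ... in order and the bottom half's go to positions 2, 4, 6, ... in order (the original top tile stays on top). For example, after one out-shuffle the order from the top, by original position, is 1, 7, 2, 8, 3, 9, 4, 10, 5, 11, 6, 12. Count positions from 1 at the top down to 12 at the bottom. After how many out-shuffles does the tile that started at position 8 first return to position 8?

Follow position 8 under repeated out-shuffles:
8 → 4 → 7 → 2 → 3 → 5 → 9 → 6 → 11 → 10 → 8
It first returns after 10 out-shuffles.

10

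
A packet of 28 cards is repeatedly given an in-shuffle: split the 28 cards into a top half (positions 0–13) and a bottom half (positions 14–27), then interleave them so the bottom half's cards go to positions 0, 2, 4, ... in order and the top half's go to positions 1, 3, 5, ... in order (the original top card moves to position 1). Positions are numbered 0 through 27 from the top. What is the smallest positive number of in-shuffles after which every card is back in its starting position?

28

The in-shuffle permutes the 28 positions with cycle lengths [28].
Every card is home exactly when every cycle has completed a whole number of laps, i.e. after lcm(28) = 28 in-shuffles.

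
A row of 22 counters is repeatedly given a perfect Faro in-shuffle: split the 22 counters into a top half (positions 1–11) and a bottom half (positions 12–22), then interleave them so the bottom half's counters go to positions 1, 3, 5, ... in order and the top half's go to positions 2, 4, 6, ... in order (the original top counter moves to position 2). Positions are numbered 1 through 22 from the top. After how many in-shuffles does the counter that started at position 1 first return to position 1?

11

Follow position 1 under repeated in-shuffles:
1 → 2 → 4 → 8 → 16 → 9 → 18 → 13 → 3 → 6 → 12 → 1
It first returns after 11 in-shuffles.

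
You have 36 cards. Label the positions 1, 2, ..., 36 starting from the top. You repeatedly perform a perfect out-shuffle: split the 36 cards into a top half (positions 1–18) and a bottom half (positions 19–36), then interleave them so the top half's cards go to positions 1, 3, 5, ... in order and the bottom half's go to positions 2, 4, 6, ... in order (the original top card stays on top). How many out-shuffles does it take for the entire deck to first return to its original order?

The out-shuffle permutes the 36 positions with cycle lengths [1, 1, 3, 3, 4, 12, 12].
Every card is home exactly when every cycle has completed a whole number of laps, i.e. after lcm(1, 3, 4, 12) = 12 out-shuffles.

12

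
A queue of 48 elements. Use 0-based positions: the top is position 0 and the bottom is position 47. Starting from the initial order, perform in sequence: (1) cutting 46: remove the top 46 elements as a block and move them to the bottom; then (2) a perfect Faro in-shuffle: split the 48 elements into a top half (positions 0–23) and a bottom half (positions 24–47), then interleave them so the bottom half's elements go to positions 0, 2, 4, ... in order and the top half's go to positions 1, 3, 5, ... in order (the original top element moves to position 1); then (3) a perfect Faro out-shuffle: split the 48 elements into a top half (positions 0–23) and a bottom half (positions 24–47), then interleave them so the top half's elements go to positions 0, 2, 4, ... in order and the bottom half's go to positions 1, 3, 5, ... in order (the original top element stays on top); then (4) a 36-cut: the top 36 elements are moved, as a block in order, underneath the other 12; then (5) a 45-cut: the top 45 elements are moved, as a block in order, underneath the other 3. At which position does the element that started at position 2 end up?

Track the element from position 2 forward through each operation:
  after op 1 (cut 46): 2 → 4
  after op 2 (in-shuffle): 4 → 9
  after op 3 (out-shuffle): 9 → 18
  after op 4 (cut 36): 18 → 30
  after op 5 (cut 45): 30 → 33

33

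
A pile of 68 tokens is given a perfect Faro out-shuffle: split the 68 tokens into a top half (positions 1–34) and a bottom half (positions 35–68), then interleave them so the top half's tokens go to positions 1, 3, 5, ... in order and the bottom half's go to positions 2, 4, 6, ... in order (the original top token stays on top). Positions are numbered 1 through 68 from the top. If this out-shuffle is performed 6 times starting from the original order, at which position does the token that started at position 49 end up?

Track the token's position through each out-shuffle:
49 → 30 → 59 → 50 → 32 → 63 → 58

58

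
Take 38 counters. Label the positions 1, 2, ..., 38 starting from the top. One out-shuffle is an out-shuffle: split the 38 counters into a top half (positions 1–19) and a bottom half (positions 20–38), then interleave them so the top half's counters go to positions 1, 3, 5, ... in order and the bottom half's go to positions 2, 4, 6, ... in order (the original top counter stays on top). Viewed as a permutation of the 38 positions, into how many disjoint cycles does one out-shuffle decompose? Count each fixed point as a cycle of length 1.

Trace each unvisited position around until it returns:
(1) (2 3 5 9 17 33 ... len 36) (38)
3 cycles in total.

3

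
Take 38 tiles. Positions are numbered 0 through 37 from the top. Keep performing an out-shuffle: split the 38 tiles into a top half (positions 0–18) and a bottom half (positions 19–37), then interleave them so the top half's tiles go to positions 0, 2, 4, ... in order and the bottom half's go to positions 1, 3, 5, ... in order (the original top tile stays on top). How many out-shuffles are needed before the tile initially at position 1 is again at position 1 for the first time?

36

Follow position 1 under repeated out-shuffles:
1 → 2 → 4 → 8 → 16 → 32 → 27 → 17 → ... → 1 (length 36)
It first returns after 36 out-shuffles.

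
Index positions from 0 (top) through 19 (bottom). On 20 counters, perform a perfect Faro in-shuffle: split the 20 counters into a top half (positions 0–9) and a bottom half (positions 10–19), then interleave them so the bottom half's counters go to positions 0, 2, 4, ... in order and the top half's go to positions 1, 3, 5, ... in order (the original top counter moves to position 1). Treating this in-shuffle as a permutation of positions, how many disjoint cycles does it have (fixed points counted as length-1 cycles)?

Trace each unvisited position around until it returns:
(0 1 3 7 15 10) (2 5 11) (4 9 19 18 16 12) (6 13) (8 17 14)
5 cycles in total.

5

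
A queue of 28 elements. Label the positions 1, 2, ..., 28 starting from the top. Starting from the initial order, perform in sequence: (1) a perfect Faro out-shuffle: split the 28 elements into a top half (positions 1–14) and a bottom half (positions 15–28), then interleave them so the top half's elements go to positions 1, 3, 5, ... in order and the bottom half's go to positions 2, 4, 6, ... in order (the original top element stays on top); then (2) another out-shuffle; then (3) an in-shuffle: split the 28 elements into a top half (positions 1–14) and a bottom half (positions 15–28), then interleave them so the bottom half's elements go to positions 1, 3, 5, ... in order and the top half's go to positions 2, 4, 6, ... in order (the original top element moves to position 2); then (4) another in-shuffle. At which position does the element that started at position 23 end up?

3

Track the element from position 23 forward through each operation:
  after op 1 (out-shuffle): 23 → 18
  after op 2 (out-shuffle): 18 → 8
  after op 3 (in-shuffle): 8 → 16
  after op 4 (in-shuffle): 16 → 3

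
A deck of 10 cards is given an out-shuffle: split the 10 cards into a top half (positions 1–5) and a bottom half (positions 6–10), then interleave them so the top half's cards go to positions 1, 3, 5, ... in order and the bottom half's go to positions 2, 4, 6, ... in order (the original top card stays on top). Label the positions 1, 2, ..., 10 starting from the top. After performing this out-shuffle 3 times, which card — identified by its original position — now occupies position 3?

8

Work backwards from position 3, undoing one out-shuffle at a time:
3 ← 2 ← 6 ← 8
So the card now at position 3 started at position 8.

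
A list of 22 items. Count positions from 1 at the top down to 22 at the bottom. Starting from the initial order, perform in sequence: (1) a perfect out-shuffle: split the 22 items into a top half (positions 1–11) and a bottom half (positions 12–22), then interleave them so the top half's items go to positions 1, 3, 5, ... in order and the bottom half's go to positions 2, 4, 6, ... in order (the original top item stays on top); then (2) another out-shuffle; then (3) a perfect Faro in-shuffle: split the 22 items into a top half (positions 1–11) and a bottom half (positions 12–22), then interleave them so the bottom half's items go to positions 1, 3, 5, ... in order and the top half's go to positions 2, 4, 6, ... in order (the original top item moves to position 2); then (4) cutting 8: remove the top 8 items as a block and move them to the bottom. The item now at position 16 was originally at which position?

1

Undo the operations in reverse order, starting from position 16:
  undo op 4 (cut 8): 16 ← 2
  undo op 3 (in-shuffle, from top half): 2 ← 1
  undo op 2 (out-shuffle, from top half): 1 ← 1
  undo op 1 (out-shuffle, from top half): 1 ← 1
So the item at position 16 came from original position 1.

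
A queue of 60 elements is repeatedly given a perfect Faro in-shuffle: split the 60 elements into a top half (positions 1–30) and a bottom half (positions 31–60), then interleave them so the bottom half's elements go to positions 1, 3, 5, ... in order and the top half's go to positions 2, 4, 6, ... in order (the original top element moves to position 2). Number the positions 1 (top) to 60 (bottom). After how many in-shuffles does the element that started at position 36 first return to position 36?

60

Follow position 36 under repeated in-shuffles:
36 → 11 → 22 → 44 → 27 → 54 → 47 → 33 → ... → 36 (length 60)
It first returns after 60 in-shuffles.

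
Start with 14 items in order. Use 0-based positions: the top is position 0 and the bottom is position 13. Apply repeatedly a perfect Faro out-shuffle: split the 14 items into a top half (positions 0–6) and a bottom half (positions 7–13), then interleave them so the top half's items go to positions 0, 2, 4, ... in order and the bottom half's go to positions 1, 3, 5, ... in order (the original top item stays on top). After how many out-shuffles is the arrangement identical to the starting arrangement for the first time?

The out-shuffle permutes the 14 positions with cycle lengths [1, 1, 12].
Every item is home exactly when every cycle has completed a whole number of laps, i.e. after lcm(1, 12) = 12 out-shuffles.

12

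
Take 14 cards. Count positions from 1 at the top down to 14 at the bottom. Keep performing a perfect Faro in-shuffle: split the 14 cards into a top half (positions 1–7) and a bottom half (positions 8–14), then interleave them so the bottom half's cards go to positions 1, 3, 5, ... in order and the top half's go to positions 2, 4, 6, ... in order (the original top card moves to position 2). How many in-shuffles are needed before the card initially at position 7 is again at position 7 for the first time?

4

Follow position 7 under repeated in-shuffles:
7 → 14 → 13 → 11 → 7
It first returns after 4 in-shuffles.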